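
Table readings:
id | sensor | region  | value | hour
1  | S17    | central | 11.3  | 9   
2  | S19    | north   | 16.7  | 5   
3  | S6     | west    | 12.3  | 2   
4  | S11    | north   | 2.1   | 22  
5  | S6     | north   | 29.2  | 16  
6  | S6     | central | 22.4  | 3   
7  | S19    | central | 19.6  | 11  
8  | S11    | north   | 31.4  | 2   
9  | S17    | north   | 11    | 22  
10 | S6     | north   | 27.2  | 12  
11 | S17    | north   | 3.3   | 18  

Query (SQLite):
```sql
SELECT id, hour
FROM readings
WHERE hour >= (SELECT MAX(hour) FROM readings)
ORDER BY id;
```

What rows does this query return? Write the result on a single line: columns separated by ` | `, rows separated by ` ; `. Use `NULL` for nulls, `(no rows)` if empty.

4 | 22 ; 9 | 22

Scalar subquery: MAX(hour) over all readings rows = 22.
Keep rows where hour >= that value.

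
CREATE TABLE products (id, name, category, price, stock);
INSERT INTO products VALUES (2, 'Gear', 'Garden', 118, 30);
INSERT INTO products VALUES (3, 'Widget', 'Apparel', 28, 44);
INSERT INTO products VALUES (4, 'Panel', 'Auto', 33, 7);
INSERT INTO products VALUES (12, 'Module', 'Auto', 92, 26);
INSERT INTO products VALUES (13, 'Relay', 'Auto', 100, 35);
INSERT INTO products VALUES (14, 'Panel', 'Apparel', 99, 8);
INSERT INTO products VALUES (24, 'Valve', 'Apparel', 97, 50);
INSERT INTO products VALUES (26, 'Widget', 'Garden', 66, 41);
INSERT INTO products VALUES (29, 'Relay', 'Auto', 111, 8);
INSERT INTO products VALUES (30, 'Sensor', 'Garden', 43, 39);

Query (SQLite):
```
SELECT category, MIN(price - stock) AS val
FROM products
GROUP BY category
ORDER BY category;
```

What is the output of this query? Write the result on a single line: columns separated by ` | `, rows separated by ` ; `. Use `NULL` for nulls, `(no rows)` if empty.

Apparel | -16 ; Auto | 26 ; Garden | 4

For each row compute price - stock.
Group by category; take MIN of the expression per group.
  Apparel: ids {3, 14, 24} → MIN(price - stock)=-16
  Auto: ids {4, 12, 13, 29} → MIN(price - stock)=26
  Garden: ids {2, 26, 30} → MIN(price - stock)=4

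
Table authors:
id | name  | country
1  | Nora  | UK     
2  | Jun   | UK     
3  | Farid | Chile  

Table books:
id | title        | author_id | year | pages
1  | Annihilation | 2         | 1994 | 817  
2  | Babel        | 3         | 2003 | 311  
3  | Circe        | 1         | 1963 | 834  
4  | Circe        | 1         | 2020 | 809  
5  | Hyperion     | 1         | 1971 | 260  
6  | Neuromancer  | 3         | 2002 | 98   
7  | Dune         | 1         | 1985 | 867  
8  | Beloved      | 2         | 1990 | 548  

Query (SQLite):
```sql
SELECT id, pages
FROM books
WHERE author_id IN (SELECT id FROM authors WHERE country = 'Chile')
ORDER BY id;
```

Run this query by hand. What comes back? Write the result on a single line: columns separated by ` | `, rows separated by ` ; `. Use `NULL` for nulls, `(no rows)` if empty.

Inner query: authors.id where country = 'Chile'.
Outer: keep books rows whose author_id is in that set.
Inner query → {3}

2 | 311 ; 6 | 98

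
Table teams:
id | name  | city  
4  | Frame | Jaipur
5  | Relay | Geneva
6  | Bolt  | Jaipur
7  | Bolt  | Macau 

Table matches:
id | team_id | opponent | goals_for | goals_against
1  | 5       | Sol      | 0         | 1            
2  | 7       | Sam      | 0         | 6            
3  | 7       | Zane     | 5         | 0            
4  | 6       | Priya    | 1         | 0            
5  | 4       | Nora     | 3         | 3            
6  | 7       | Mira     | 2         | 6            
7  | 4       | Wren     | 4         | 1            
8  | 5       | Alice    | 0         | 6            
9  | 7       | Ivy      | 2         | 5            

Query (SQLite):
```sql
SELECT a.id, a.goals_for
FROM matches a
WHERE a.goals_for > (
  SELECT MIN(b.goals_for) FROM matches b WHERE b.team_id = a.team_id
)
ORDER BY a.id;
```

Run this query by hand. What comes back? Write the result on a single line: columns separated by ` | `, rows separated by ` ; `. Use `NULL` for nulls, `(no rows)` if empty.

3 | 5 ; 6 | 2 ; 7 | 4 ; 9 | 2

For each matches row a, compute MIN(goals_for) over rows sharing a.team_id.
Keep row a if a.goals_for > that per-group MIN.
  team_id=4: MIN(goals_for) = 3
  team_id=5: MIN(goals_for) = 0
  team_id=6: MIN(goals_for) = 1
  team_id=7: MIN(goals_for) = 0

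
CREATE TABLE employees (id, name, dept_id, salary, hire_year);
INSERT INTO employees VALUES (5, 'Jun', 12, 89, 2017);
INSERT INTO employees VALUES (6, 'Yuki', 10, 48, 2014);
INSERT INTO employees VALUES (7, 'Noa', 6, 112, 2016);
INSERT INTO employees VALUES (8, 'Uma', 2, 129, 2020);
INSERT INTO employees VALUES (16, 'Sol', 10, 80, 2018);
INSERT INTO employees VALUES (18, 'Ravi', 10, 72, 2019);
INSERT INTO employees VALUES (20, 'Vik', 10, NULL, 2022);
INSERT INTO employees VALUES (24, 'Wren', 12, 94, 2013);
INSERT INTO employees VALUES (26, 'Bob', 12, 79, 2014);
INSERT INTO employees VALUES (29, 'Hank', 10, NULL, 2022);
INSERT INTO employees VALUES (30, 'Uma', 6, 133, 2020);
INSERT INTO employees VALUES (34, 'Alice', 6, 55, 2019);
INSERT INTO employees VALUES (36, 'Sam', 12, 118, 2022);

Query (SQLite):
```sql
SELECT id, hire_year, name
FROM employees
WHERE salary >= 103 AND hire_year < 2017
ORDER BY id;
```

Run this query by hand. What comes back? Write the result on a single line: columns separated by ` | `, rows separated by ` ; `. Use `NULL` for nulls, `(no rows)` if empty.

7 | 2016 | Noa

salary >= 103: ids {7, 8, 30, 36}
hire_year < 2017: ids {6, 7, 24, 26}
Combine with AND.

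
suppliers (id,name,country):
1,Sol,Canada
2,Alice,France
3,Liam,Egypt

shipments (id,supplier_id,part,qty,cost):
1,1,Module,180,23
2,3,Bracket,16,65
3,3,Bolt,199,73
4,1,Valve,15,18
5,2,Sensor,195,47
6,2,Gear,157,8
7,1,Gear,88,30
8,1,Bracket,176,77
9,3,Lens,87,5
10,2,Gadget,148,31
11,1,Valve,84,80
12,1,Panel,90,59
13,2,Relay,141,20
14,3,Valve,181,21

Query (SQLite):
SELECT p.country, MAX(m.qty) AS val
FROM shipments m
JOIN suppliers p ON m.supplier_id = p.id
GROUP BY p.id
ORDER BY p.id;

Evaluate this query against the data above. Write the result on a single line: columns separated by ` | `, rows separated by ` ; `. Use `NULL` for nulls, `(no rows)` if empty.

Canada | 180 ; France | 195 ; Egypt | 199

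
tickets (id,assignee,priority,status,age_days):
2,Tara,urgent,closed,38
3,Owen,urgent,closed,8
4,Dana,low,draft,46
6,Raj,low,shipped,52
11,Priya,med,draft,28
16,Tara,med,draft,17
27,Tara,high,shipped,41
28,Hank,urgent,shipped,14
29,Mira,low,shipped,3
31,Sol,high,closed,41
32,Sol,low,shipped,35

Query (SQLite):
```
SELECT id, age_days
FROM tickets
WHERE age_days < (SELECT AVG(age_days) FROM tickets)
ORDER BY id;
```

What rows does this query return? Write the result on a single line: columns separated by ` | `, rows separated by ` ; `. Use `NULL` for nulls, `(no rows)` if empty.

3 | 8 ; 11 | 28 ; 16 | 17 ; 28 | 14 ; 29 | 3

Scalar subquery: AVG(age_days) over all tickets rows = 29.363636 (≈; comparison uses full precision).
Keep rows where age_days < that value.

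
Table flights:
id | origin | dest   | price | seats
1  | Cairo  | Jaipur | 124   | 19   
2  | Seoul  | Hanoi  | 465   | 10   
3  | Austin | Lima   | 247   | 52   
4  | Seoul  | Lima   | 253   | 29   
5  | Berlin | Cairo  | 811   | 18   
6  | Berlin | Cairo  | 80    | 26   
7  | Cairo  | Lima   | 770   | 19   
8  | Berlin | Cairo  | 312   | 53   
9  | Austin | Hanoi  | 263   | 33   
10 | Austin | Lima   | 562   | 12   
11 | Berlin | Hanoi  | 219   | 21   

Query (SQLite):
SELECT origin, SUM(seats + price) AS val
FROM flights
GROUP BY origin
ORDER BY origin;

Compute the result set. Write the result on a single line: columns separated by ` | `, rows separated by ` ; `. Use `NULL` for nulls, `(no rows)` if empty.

Austin | 1169 ; Berlin | 1540 ; Cairo | 932 ; Seoul | 757

For each row compute seats + price.
Group by origin; take SUM of the expression per group.
  Austin: ids {3, 9, 10} → SUM(seats + price)=1169
  Berlin: ids {5, 6, 8, 11} → SUM(seats + price)=1540
  Cairo: ids {1, 7} → SUM(seats + price)=932
  Seoul: ids {2, 4} → SUM(seats + price)=757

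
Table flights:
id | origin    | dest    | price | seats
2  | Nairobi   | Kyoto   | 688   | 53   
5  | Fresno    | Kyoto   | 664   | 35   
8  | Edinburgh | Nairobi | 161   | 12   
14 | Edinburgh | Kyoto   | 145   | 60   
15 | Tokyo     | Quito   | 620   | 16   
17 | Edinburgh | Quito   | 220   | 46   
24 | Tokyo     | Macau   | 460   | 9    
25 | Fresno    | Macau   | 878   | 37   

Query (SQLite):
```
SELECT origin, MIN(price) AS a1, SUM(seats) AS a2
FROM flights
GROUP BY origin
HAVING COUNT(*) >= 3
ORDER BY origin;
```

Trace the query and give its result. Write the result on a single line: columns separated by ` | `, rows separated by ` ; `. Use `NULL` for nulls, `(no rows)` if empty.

Group flights by origin.
Per group compute: MIN(price), SUM(seats).
HAVING: drop groups with fewer than 3 rows.
  Edinburgh: ids {8, 14, 17} → MIN(price)=145, SUM(seats)=118
  Fresno: ids {5, 25} → MIN(price)=664, SUM(seats)=72
  Nairobi: ids {2} → MIN(price)=688, SUM(seats)=53
  Tokyo: ids {15, 24} → MIN(price)=460, SUM(seats)=25

Edinburgh | 145 | 118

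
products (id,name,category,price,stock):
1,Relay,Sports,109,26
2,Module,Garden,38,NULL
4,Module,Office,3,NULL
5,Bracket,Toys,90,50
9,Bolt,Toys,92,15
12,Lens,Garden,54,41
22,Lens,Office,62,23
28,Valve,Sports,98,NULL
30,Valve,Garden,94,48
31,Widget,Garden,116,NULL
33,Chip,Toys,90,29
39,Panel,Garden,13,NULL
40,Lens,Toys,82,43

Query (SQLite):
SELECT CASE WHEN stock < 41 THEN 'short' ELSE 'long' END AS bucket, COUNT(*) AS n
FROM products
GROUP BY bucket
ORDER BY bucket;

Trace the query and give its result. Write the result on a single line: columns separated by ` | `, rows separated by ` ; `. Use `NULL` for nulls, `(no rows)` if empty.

Bucket rows by stock < 41 → 'short' else 'long'; count each bucket.
NULL < 41 is unknown, so NULL stock falls into ELSE → 'long'.

long | 9 ; short | 4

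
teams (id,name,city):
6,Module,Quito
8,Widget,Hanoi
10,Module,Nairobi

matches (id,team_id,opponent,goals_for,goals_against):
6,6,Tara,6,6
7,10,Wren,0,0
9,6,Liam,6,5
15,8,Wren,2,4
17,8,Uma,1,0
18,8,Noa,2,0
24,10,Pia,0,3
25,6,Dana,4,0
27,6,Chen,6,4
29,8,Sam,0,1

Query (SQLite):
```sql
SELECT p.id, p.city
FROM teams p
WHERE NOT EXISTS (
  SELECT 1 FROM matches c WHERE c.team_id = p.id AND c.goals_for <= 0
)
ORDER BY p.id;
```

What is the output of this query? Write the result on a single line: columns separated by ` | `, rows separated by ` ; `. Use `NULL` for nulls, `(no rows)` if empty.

6 | Quito

For each teams row, check whether any matches with matching team_id has goals_for <= 0.
Keep rows where that is false.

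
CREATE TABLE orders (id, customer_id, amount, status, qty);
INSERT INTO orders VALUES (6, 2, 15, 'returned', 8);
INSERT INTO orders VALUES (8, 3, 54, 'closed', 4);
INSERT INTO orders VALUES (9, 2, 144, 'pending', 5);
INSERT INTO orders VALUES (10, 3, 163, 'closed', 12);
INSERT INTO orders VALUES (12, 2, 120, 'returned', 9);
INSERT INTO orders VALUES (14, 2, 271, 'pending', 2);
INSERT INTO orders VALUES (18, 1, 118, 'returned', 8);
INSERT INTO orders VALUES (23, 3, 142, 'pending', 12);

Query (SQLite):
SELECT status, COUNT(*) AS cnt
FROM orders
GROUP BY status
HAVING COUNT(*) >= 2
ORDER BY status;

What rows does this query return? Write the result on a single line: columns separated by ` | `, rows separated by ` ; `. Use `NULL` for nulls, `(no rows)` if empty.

closed | 2 ; pending | 3 ; returned | 3

Partition orders by status; compute COUNT(*) within each group.
HAVING: keep groups with count ≥ 2.
  closed: ids {8, 10} → COUNT(*)=2
  pending: ids {9, 14, 23} → COUNT(*)=3
  returned: ids {6, 12, 18} → COUNT(*)=3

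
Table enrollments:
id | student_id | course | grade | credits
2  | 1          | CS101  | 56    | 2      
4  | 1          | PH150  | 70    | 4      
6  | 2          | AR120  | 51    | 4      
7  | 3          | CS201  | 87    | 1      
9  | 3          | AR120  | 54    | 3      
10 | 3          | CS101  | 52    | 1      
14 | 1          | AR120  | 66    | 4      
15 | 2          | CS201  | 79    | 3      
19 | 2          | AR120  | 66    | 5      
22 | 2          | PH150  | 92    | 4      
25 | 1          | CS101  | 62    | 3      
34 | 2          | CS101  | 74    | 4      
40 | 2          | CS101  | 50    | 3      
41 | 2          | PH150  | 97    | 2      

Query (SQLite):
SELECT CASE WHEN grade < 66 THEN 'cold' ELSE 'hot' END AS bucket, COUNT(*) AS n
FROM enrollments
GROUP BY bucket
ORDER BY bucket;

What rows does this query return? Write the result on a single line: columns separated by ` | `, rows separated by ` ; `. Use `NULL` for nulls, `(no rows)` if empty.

Bucket rows by grade < 66 → 'cold' else 'hot'; count each bucket.

cold | 6 ; hot | 8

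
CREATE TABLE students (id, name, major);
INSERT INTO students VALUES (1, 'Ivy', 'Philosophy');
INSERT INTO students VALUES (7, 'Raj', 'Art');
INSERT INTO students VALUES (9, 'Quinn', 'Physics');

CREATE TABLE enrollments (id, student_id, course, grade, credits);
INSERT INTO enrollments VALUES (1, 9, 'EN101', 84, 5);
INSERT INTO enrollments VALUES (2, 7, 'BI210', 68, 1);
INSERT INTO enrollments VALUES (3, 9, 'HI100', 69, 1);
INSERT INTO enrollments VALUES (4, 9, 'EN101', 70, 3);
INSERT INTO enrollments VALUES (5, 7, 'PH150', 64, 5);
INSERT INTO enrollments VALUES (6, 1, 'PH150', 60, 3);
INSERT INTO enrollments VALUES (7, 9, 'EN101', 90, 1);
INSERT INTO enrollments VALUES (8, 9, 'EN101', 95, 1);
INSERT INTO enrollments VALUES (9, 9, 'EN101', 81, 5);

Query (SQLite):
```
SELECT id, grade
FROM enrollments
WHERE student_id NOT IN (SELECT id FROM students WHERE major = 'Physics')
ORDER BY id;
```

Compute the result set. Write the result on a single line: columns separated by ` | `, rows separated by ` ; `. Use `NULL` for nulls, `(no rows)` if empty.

Inner query: students.id where major = 'Physics'.
Outer: keep enrollments rows whose student_id is not in that set.
Inner query → {9}

2 | 68 ; 5 | 64 ; 6 | 60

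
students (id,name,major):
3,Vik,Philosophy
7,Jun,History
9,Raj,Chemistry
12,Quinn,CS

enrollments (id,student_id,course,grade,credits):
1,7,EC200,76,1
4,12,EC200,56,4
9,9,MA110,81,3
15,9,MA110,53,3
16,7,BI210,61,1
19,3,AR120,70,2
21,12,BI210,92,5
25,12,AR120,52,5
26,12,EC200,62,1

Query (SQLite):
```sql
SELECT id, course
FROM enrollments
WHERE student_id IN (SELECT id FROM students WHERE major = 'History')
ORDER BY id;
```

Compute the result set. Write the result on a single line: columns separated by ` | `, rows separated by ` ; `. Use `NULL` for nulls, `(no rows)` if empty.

Inner query: students.id where major = 'History'.
Outer: keep enrollments rows whose student_id is in that set.
Inner query → {7}

1 | EC200 ; 16 | BI210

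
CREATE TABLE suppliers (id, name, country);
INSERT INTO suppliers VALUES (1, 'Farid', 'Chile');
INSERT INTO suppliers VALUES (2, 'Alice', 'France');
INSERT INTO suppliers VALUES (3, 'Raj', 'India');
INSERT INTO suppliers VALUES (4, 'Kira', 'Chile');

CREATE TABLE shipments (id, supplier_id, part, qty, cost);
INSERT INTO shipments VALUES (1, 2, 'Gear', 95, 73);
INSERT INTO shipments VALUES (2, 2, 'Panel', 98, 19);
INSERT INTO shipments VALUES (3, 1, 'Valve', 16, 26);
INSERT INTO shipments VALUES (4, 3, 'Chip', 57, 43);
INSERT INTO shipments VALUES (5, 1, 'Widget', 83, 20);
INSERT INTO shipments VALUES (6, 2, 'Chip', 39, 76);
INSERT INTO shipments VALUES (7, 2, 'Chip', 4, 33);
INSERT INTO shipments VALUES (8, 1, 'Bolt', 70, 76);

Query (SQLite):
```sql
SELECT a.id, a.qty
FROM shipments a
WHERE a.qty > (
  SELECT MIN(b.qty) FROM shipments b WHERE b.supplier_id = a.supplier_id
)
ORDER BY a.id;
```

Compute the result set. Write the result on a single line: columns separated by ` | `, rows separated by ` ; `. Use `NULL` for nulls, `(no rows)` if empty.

1 | 95 ; 2 | 98 ; 5 | 83 ; 6 | 39 ; 8 | 70

For each shipments row a, compute MIN(qty) over rows sharing a.supplier_id.
Keep row a if a.qty > that per-group MIN.
  supplier_id=1: MIN(qty) = 16
  supplier_id=2: MIN(qty) = 4
  supplier_id=3: MIN(qty) = 57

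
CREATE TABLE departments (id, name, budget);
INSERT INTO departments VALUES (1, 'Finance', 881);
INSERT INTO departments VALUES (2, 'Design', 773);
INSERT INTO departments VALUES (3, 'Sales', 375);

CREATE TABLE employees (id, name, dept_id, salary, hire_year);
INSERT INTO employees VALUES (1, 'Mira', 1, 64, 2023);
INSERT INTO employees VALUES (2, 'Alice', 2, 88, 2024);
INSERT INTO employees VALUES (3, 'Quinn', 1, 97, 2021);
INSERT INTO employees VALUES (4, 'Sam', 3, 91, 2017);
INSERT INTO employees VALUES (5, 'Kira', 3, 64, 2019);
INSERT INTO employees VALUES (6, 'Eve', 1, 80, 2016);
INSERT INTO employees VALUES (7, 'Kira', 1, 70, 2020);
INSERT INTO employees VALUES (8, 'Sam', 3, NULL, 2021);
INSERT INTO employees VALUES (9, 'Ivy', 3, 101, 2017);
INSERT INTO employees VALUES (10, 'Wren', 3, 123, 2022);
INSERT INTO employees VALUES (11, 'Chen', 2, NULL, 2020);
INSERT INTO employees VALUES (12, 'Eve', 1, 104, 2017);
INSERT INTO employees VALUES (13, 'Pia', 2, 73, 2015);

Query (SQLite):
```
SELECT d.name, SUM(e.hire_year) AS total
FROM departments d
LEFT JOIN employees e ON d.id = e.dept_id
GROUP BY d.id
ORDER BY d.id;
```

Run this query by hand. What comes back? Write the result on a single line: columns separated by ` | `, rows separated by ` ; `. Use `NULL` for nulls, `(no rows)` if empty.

Finance | 10097 ; Design | 6059 ; Sales | 10096

LEFT JOIN keeps every departments row; unmatched ones get NULL for employees columns.
Group by departments.id and compute SUM(e.hire_year). SUM over an all-NULL group is NULL.
  1: ids {1, 3, 6, 7, 12} → SUM(e.hire_year)=10097
  2: ids {2, 11, 13} → SUM(e.hire_year)=6059
  3: ids {4, 5, 8, 9, 10} → SUM(e.hire_year)=10096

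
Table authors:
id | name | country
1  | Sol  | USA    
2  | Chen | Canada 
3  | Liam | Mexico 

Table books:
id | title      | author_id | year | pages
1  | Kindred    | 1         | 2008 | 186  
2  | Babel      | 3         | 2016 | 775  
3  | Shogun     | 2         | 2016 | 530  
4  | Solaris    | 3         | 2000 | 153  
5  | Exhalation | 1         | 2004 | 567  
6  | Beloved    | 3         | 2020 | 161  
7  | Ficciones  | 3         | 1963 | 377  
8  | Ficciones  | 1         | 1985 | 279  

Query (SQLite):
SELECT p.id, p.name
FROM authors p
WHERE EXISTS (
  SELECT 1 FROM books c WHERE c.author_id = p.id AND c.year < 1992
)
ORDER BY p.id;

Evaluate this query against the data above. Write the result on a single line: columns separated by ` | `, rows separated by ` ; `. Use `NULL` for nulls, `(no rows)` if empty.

1 | Sol ; 3 | Liam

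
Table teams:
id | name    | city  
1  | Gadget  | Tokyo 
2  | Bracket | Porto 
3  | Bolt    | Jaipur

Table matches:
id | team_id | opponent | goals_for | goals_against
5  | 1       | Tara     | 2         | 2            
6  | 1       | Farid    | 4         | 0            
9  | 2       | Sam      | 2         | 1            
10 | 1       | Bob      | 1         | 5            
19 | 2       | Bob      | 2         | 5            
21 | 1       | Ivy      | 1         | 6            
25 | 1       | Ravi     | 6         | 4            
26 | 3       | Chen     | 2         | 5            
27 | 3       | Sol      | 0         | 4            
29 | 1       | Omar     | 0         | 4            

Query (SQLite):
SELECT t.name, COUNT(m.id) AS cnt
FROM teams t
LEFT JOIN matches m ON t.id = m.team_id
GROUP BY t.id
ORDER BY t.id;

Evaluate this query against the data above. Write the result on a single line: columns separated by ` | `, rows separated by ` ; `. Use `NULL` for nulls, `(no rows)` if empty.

LEFT JOIN keeps every teams row; unmatched ones get NULL for matches columns.
Group by teams.id and compute COUNT(m.id). COUNT(col) of an all-NULL group is 0.
  1: ids {5, 6, 10, 21, 25, 29} → COUNT(m.id)=6
  2: ids {9, 19} → COUNT(m.id)=2
  3: ids {26, 27} → COUNT(m.id)=2

Gadget | 6 ; Bracket | 2 ; Bolt | 2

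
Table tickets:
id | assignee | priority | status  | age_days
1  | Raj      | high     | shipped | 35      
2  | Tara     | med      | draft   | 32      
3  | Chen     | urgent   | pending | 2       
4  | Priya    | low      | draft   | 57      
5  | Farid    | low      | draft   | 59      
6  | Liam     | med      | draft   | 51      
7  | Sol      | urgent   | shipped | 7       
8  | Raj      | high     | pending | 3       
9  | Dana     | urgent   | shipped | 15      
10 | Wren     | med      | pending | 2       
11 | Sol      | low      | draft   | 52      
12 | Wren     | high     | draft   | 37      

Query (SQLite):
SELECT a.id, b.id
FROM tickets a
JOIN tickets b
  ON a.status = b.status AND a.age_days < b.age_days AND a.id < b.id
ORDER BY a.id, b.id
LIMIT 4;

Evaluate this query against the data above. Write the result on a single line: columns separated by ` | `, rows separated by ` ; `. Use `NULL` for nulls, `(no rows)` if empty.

2 | 4 ; 2 | 5 ; 2 | 6 ; 2 | 11

Pairs (a,b) with same status, a.age_days < b.age_days, a.id < b.id.
status groups: draft:{2,4,5,6,11,12} pending:{3,8,10} shipped:{1,7,9}
Ordered by (a.id, b.id); first 4.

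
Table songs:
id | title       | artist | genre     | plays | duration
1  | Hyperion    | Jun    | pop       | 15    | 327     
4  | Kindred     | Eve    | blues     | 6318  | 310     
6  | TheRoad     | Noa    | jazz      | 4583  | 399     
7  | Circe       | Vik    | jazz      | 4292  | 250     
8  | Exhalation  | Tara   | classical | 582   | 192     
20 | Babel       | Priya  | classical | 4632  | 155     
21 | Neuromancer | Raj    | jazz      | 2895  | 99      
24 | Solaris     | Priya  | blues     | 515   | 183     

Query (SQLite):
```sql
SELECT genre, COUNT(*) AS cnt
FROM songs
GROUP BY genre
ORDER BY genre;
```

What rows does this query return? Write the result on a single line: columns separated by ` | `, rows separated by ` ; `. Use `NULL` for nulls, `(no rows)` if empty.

blues | 2 ; classical | 2 ; jazz | 3 ; pop | 1

Partition songs by genre; compute COUNT(*) within each group.
  blues: ids {4, 24} → COUNT(*)=2
  classical: ids {8, 20} → COUNT(*)=2
  jazz: ids {6, 7, 21} → COUNT(*)=3
  pop: ids {1} → COUNT(*)=1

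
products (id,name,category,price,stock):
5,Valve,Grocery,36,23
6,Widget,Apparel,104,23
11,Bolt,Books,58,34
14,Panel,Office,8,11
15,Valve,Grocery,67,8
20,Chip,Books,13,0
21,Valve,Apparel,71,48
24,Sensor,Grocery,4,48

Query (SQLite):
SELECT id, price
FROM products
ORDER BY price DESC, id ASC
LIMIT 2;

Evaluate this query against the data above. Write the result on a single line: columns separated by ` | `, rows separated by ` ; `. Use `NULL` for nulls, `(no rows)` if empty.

6 | 104 ; 21 | 71

Sort by price desc, tiebreak id asc: (104, id=6), (71, id=21), (67, id=15), (58, id=11), (36, id=5) …. Take first 2.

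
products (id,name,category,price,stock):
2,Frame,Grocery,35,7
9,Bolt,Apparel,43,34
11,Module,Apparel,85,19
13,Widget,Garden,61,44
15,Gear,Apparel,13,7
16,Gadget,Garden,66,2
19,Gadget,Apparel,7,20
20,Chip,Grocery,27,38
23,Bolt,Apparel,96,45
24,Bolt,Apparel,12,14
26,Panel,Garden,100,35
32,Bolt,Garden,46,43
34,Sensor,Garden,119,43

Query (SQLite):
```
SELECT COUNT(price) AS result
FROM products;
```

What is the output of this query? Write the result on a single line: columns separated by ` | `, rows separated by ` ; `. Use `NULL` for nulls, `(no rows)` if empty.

All price values: [35, 43, 85, 61, 13, 66, 7, 27, 96, 12, 100, 46, 119].
COUNT(price) counts non-NULL values → 13.

13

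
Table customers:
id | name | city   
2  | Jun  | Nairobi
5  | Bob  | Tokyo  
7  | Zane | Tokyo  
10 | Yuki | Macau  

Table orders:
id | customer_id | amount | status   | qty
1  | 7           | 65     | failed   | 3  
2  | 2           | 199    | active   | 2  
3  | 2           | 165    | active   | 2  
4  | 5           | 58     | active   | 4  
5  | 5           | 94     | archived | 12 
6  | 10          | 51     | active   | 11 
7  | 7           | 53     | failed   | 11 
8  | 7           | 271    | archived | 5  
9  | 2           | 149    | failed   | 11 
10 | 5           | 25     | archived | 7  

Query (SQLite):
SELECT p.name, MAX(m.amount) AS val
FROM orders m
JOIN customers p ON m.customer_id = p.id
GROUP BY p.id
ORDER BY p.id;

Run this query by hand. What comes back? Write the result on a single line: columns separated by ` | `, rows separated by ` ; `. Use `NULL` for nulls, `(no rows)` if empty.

Jun | 199 ; Bob | 94 ; Zane | 271 ; Yuki | 51

Join each orders row to its customers via customer_id.
Group joined rows by customers.id; compute MAX(m.amount) per group.
  2: ids {2, 3, 9} → MAX(m.amount)=199
  5: ids {4, 5, 10} → MAX(m.amount)=94
  7: ids {1, 7, 8} → MAX(m.amount)=271
  10: ids {6} → MAX(m.amount)=51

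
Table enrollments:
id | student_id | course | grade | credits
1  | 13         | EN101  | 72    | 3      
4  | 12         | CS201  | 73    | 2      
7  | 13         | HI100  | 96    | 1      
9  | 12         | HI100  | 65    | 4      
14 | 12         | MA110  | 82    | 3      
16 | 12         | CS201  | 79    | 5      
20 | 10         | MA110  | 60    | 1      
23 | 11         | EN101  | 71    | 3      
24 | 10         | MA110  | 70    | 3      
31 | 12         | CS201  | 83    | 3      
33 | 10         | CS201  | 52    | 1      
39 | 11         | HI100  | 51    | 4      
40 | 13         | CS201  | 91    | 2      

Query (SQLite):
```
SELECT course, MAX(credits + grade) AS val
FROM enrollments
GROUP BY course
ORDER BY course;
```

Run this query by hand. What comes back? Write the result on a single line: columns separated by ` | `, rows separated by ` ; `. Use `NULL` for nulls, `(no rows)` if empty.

CS201 | 93 ; EN101 | 75 ; HI100 | 97 ; MA110 | 85

For each row compute credits + grade.
Group by course; take MAX of the expression per group.
  CS201: ids {4, 16, 31, 33, 40} → MAX(credits + grade)=93
  EN101: ids {1, 23} → MAX(credits + grade)=75
  HI100: ids {7, 9, 39} → MAX(credits + grade)=97
  MA110: ids {14, 20, 24} → MAX(credits + grade)=85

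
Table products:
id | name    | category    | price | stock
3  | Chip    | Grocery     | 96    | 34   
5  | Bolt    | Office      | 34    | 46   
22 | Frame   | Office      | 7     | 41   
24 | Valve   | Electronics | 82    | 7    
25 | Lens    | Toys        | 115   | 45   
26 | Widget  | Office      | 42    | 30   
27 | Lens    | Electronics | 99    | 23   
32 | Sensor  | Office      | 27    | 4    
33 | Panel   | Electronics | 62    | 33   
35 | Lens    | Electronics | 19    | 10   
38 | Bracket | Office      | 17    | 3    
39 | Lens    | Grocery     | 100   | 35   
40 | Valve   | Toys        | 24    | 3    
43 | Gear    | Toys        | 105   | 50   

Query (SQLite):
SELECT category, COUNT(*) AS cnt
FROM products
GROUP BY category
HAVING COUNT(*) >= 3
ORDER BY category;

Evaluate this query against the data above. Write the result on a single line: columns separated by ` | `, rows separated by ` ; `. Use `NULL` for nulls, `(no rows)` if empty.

Electronics | 4 ; Office | 5 ; Toys | 3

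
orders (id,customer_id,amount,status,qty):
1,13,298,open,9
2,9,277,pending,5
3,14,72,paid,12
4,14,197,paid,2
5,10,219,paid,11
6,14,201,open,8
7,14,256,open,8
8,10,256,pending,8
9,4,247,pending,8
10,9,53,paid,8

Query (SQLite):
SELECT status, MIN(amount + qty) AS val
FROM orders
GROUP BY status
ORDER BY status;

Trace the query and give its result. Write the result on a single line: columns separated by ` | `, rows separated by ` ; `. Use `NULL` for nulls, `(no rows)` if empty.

open | 209 ; paid | 61 ; pending | 255

For each row compute amount + qty.
Group by status; take MIN of the expression per group.
  open: ids {1, 6, 7} → MIN(amount + qty)=209
  paid: ids {3, 4, 5, 10} → MIN(amount + qty)=61
  pending: ids {2, 8, 9} → MIN(amount + qty)=255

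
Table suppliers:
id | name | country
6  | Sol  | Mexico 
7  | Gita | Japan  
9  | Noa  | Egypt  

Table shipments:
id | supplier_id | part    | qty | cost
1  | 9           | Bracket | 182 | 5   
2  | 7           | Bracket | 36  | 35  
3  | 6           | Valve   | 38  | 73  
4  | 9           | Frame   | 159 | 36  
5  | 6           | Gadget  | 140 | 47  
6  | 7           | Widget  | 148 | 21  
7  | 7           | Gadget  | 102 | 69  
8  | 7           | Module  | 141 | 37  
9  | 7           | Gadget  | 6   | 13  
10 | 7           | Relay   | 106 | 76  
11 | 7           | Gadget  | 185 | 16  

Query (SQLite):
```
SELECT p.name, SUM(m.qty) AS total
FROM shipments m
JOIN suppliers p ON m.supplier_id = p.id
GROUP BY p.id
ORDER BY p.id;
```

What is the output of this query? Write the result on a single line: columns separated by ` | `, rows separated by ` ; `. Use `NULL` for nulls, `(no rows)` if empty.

Sol | 178 ; Gita | 724 ; Noa | 341

Join each shipments row to its suppliers via supplier_id.
Group joined rows by suppliers.id; compute SUM(m.qty) per group.
  6: ids {3, 5} → SUM(m.qty)=178
  7: ids {2, 6, 7, 8, 9, 10, 11} → SUM(m.qty)=724
  9: ids {1, 4} → SUM(m.qty)=341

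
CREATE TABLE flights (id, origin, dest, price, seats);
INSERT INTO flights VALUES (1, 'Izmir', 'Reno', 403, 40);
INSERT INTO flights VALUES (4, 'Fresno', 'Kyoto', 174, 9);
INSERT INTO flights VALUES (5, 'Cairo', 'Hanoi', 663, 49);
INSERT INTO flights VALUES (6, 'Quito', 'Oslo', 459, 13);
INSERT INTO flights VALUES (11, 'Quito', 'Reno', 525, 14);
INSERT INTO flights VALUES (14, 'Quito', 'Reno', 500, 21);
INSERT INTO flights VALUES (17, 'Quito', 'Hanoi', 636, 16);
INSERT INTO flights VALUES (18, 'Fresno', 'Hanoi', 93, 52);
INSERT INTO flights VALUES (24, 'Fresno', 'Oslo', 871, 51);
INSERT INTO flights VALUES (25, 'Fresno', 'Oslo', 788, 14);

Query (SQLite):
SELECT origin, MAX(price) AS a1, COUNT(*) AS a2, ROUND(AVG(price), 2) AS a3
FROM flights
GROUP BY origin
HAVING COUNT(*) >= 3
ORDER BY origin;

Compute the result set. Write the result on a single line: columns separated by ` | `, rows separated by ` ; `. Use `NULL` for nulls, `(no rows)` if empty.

Fresno | 871 | 4 | 481.5 ; Quito | 636 | 4 | 530

Group flights by origin.
Per group compute: MAX(price), COUNT(*), ROUND(AVG(price), 2).
HAVING: drop groups with fewer than 3 rows.
  Cairo: ids {5} → MAX(price)=663, COUNT(*)=1, ROUND(AVG(price), 2)=663
  Fresno: ids {4, 18, 24, 25} → MAX(price)=871, COUNT(*)=4, ROUND(AVG(price), 2)=481.5
  Izmir: ids {1} → MAX(price)=403, COUNT(*)=1, ROUND(AVG(price), 2)=403
  Quito: ids {6, 11, 14, 17} → MAX(price)=636, COUNT(*)=4, ROUND(AVG(price), 2)=530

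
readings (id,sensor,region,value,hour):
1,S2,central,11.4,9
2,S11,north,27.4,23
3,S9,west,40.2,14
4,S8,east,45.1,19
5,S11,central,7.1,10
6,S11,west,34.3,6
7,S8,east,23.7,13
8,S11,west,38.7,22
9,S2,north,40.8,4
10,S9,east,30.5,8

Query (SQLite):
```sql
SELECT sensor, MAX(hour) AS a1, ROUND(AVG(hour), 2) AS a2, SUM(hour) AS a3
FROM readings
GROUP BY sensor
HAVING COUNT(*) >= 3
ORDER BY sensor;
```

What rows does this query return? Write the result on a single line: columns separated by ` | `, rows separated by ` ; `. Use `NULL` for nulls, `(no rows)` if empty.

S11 | 23 | 15.25 | 61

Group readings by sensor.
Per group compute: MAX(hour), ROUND(AVG(hour), 2), SUM(hour).
HAVING: drop groups with fewer than 3 rows.
  S11: ids {2, 5, 6, 8} → MAX(hour)=23, ROUND(AVG(hour), 2)=15.25, SUM(hour)=61
  S2: ids {1, 9} → MAX(hour)=9, ROUND(AVG(hour), 2)=6.5, SUM(hour)=13
  S8: ids {4, 7} → MAX(hour)=19, ROUND(AVG(hour), 2)=16, SUM(hour)=32
  S9: ids {3, 10} → MAX(hour)=14, ROUND(AVG(hour), 2)=11, SUM(hour)=22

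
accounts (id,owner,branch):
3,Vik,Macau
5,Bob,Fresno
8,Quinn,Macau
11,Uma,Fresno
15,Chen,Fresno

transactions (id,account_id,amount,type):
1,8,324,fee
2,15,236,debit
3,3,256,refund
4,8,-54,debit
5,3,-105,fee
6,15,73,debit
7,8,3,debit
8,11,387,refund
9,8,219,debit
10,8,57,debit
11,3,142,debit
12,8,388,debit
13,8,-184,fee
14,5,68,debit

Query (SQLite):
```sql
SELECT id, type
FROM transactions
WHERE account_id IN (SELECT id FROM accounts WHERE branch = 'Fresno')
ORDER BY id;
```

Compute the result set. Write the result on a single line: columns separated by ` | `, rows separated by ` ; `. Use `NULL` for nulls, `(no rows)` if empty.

Inner query: accounts.id where branch = 'Fresno'.
Outer: keep transactions rows whose account_id is in that set.
Inner query → {5, 11, 15}

2 | debit ; 6 | debit ; 8 | refund ; 14 | debit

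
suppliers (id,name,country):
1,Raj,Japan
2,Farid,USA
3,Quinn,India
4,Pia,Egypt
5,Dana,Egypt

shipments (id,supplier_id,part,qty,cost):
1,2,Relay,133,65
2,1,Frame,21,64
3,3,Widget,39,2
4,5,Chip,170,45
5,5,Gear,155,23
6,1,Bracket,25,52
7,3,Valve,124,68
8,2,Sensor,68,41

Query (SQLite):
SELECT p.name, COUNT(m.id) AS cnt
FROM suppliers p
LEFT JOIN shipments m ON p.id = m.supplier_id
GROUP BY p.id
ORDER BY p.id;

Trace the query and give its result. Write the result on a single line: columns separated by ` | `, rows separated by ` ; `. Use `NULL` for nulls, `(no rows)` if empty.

LEFT JOIN keeps every suppliers row; unmatched ones get NULL for shipments columns.
Group by suppliers.id and compute COUNT(m.id). COUNT(col) of an all-NULL group is 0.
  1: ids {2, 6} → COUNT(m.id)=2
  2: ids {1, 8} → COUNT(m.id)=2
  3: ids {3, 7} → COUNT(m.id)=2
  4: ids {—} → COUNT(m.id)=0
  5: ids {4, 5} → COUNT(m.id)=2

Raj | 2 ; Farid | 2 ; Quinn | 2 ; Pia | 0 ; Dana | 2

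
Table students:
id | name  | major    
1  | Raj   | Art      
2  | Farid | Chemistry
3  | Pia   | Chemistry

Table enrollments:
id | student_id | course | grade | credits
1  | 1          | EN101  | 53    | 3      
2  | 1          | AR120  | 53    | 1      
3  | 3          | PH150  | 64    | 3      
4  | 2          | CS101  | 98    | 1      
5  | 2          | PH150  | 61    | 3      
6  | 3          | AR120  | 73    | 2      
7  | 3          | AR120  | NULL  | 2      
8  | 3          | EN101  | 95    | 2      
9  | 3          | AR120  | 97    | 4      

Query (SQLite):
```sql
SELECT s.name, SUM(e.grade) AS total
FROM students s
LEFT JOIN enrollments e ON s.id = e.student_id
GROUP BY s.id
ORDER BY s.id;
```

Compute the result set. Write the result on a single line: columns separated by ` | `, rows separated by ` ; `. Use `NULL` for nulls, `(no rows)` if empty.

LEFT JOIN keeps every students row; unmatched ones get NULL for enrollments columns.
Group by students.id and compute SUM(e.grade). SUM over an all-NULL group is NULL.
  1: ids {1, 2} → SUM(e.grade)=106
  2: ids {4, 5} → SUM(e.grade)=159
  3: ids {3, 6, 7, 8, 9} → SUM(e.grade)=329

Raj | 106 ; Farid | 159 ; Pia | 329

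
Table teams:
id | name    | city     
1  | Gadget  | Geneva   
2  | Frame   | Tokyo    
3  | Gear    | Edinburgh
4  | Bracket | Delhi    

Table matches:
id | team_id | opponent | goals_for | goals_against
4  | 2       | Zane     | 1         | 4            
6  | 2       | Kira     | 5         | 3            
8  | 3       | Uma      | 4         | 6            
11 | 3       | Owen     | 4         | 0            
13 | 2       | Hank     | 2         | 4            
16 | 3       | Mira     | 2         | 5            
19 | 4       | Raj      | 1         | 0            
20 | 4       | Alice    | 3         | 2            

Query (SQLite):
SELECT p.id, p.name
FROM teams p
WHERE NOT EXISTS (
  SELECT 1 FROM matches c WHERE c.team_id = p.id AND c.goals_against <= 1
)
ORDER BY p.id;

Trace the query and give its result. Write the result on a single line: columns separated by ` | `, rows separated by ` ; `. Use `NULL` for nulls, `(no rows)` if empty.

1 | Gadget ; 2 | Frame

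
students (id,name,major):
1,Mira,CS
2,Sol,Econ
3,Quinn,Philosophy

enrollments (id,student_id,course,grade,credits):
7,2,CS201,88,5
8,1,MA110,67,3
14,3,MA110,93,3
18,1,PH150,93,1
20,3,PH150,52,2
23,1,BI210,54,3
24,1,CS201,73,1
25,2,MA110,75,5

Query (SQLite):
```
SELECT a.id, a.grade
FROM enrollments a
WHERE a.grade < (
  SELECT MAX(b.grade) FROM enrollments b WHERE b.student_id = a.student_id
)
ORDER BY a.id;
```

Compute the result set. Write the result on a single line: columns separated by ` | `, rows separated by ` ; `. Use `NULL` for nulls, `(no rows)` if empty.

For each enrollments row a, compute MAX(grade) over rows sharing a.student_id.
Keep row a if a.grade < that per-group MAX.
  student_id=1: MAX(grade) = 93
  student_id=2: MAX(grade) = 88
  student_id=3: MAX(grade) = 93

8 | 67 ; 20 | 52 ; 23 | 54 ; 24 | 73 ; 25 | 75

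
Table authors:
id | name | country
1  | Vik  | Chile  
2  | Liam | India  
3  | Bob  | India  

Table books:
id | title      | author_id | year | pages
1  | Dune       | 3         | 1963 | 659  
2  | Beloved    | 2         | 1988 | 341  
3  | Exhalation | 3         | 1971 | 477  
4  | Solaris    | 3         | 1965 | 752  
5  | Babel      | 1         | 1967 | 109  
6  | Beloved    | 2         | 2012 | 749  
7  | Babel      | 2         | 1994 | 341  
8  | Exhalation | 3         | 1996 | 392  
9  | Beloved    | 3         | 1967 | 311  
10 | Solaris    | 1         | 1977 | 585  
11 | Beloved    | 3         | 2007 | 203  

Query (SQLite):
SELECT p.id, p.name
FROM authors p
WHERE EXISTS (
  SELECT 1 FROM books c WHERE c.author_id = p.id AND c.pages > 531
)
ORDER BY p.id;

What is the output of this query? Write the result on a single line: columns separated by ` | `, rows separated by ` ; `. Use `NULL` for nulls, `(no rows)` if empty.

For each authors row, check whether any books with matching author_id has pages > 531.
Keep rows where that is true.

1 | Vik ; 2 | Liam ; 3 | Bob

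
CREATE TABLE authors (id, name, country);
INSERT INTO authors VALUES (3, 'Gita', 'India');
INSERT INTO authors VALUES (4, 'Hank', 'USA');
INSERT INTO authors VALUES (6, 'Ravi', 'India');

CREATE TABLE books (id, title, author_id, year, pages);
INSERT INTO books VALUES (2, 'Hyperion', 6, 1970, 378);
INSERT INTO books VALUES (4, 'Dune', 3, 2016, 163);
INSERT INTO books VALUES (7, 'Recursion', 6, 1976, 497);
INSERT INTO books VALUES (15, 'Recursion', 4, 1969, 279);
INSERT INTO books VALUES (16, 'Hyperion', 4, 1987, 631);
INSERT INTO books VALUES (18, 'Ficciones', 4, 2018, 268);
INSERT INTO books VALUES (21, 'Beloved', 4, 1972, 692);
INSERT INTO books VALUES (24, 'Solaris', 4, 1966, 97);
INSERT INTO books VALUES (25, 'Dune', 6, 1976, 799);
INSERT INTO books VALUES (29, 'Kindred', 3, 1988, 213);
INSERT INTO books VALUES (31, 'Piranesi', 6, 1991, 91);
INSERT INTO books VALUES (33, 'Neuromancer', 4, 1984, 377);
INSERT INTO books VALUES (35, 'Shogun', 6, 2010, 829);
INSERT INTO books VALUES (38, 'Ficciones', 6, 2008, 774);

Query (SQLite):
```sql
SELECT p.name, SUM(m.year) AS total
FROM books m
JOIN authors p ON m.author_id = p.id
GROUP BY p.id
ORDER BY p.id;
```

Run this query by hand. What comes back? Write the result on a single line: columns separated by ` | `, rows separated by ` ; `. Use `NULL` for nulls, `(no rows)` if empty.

Join each books row to its authors via author_id.
Group joined rows by authors.id; compute SUM(m.year) per group.
  3: ids {4, 29} → SUM(m.year)=4004
  4: ids {15, 16, 18, 21, 24, 33} → SUM(m.year)=11896
  6: ids {2, 7, 25, 31, 35, 38} → SUM(m.year)=11931

Gita | 4004 ; Hank | 11896 ; Ravi | 11931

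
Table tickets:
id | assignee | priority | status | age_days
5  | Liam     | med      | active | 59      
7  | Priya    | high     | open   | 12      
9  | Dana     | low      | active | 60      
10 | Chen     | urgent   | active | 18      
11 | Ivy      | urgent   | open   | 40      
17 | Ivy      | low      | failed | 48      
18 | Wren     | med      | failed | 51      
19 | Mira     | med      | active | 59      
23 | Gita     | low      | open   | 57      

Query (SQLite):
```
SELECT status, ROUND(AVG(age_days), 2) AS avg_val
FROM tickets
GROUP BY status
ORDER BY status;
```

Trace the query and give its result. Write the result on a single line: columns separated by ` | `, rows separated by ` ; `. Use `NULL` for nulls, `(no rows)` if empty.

Partition tickets by status; compute ROUND(AVG(age_days), 2) within each group.
  active: ids {5, 9, 10, 19} → ROUND(AVG(age_days), 2)=49
  failed: ids {17, 18} → ROUND(AVG(age_days), 2)=49.5
  open: ids {7, 11, 23} → ROUND(AVG(age_days), 2)=36.33

active | 49 ; failed | 49.5 ; open | 36.33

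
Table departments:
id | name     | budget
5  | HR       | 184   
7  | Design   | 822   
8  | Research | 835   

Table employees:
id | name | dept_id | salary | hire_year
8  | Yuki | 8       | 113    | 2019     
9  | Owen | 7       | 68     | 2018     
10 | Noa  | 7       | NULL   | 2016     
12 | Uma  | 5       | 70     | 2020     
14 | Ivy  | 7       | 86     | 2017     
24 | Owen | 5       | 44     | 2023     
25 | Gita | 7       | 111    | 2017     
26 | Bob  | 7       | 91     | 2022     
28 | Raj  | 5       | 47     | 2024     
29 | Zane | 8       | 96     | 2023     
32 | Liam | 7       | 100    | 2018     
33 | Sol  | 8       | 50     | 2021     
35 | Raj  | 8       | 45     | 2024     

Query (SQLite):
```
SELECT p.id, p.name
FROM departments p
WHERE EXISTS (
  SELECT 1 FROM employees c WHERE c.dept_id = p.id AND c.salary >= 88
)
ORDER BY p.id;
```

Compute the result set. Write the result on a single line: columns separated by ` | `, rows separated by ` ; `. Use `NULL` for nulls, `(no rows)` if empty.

7 | Design ; 8 | Research

For each departments row, check whether any employees with matching dept_id has salary >= 88.
Keep rows where that is true.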